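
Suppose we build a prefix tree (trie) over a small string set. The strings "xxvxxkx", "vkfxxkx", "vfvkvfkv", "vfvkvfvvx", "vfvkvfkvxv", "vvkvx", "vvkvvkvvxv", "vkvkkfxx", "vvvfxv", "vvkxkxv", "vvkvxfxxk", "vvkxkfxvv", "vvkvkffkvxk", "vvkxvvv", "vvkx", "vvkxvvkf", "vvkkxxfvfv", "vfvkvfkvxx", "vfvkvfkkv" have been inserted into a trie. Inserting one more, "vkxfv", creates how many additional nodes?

"vk" is already a path in the trie; the remaining "xfv" must be added.
Each of the 3 remaining characters creates one node.

3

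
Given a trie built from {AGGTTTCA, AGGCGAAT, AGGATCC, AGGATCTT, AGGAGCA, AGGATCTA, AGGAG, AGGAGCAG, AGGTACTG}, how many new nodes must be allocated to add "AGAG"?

"AG" is already a path in the trie; the remaining "AG" must be added.
New nodes needed: |"AGAG"| − 2 = 4 − 2 = 2.

2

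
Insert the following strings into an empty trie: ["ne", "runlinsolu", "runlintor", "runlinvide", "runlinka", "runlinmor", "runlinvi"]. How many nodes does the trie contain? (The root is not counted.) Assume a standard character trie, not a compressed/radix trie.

24

Trie structure (* marks end of a word):
(root)
├─ n
│  └─ e *
└─ r
   └─ u
      └─ n
         └─ l
            └─ i
               └─ n
                  ├─ k
                  │  └─ a *
                  ├─ m
                  │  └─ o
                  │     └─ r *
                  ├─ s
                  │  └─ o
                  │     └─ l
                  │        └─ u *
                  ├─ t
                  │  └─ o
                  │     └─ r *
                  └─ v
                     └─ i *
                        └─ d
                           └─ e *
Counting every labelled node above: 24.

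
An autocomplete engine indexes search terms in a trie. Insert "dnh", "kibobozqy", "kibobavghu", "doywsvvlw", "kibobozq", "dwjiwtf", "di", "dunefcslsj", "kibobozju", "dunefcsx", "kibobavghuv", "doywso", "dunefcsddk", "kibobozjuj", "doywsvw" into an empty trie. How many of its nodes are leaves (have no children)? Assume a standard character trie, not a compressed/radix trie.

A leaf is a node with no children — equivalently, the end of a word that is not a proper prefix of any other stored word.
Those words: "di", "dnh", "doywso", "doywsvvlw", "doywsvw", "dunefcsddk", "dunefcslsj", "dunefcsx", "dwjiwtf", "kibobavghuv", "kibobozjuj", "kibobozqy"
Leaf count: 12

12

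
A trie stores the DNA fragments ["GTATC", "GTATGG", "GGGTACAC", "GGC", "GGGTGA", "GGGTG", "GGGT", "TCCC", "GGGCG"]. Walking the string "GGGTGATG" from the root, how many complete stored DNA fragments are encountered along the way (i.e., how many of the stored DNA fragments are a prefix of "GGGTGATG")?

3

Walk "GGGTGATG" from the root; an end-of-word marker is hit whenever a stored word is a prefix of "GGGTGATG".
Prefixes of the query that are stored words: "GGGT", "GGGTG", "GGGTGA"
Count: 3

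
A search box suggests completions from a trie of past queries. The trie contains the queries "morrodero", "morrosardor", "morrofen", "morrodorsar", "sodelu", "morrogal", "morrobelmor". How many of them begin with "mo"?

6

Filter for entries beginning with "mo":
Words under "mo": morrobelmor, morrodero, morrodorsar, morrofen, morrogal, morrosardor
Count: 6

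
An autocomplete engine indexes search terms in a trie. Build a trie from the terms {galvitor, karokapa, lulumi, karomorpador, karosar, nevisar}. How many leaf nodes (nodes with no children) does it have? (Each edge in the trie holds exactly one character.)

6

A leaf is a node with no children — equivalently, the end of a word that is not a proper prefix of any other stored word.
Those words: "galvitor", "karokapa", "karomorpador", "karosar", "lulumi", "nevisar"
Leaf count: 6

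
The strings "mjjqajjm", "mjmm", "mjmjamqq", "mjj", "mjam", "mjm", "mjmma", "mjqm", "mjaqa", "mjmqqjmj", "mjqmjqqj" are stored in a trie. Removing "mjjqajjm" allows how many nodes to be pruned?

5

A node on "mjjqajjm"'s path can go only if nothing else ends at it or branches off below it.
The suffix "qajjm" (5 nodes) is used only by "mjjqajjm"; "mjj" is itself a stored word, so pruning stops there.
Nodes removed: 5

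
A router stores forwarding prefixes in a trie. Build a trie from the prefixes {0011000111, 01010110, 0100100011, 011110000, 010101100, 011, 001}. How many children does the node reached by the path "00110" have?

Follow the path "00110" to its node, then look at its outgoing edges.
Characters that immediately follow "00110" among the stored strings: {0}.
That node has 1 child edge.

1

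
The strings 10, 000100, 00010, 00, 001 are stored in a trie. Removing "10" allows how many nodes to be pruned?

2

A node on "10"'s path can go only if nothing else ends at it or branches off below it.
No other word shares any prefix with "10", so all 2 of its nodes go.
Nodes removed: 2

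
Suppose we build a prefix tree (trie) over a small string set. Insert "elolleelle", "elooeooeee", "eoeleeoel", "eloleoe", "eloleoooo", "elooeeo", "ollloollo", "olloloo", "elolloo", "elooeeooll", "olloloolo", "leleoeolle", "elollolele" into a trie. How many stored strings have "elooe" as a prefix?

Filter for entries beginning with "elooe":
Words under "elooe": elooeeo, elooeeooll, elooeooeee
Count: 3

3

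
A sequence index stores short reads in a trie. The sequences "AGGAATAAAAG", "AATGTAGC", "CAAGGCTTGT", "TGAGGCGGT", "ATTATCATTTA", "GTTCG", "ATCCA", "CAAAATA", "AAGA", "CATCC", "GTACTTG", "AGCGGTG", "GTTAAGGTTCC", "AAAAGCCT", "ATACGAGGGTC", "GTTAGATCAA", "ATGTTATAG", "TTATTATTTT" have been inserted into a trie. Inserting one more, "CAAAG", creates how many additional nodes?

"CAAA" is already a path in the trie; the remaining "G" must be added.
Each of the 1 remaining characters creates one node.

1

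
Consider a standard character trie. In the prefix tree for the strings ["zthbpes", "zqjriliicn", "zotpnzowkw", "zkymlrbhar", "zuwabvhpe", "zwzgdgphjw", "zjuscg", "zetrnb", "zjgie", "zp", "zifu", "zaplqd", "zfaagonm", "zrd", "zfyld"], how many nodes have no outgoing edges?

15

Leaves are exactly the stored words that no other stored word extends.
Those words: "zaplqd", "zetrnb", "zfaagonm", "zfyld", "zifu", "zjgie", "zjuscg", "zkymlrbhar", "zotpnzowkw", "zp", "zqjriliicn", "zrd", "zthbpes", "zuwabvhpe", "zwzgdgphjw"
Leaf count: 15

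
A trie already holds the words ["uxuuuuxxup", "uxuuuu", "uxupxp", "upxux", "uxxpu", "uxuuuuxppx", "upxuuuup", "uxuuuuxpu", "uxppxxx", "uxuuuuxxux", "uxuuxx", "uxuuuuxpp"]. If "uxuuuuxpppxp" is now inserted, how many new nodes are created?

Walking "uxuuuuxpppxp" from the root, the first 9 characters ("uxuuuuxpp") follow existing edges; "p" is the first miss.
So 12 − 9 = 3 new nodes.

3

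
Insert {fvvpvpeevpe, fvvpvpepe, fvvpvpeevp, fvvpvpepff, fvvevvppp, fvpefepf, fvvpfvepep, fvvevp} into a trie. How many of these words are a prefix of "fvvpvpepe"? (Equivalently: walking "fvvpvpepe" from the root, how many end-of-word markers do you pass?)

Traverse "fvvpvpepe" character by character; count nodes along the way that are marked as word ends.
Prefixes of the query that are stored words: "fvvpvpepe"
Count: 1

1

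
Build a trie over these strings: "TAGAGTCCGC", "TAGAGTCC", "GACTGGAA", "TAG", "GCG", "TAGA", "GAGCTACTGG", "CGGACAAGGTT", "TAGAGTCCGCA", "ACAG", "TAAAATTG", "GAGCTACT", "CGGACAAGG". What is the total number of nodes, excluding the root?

50

Trace insertions, counting only characters that open a new branch:
  "TAGAGTCCGC" → 10 new (T, A, G, A, G, T, C, C, G, C)
  "TAGAGTCC" → prefix "TAGAGTCC" already present; 0 new (none)
  "GACTGGAA" → 8 new (G, A, C, T, G, G, A, A)
  "TAG" → prefix "TAG" already present; 0 new (none)
  "GCG" → prefix "G" already present; 2 new (C, G)
  "TAGA" → prefix "TAGA" already present; 0 new (none)
  "GAGCTACTGG" → prefix "GA" already present; 8 new (G, C, T, A, C, T, G, G)
  "CGGACAAGGTT" → 11 new (C, G, G, A, C, A, A, G, G, T, T)
  "TAGAGTCCGCA" → prefix "TAGAGTCCGC" already present; 1 new (A)
  "ACAG" → 4 new (A, C, A, G)
  "TAAAATTG" → prefix "TA" already present; 6 new (A, A, A, T, T, G)
  "GAGCTACT" → prefix "GAGCTACT" already present; 0 new (none)
  "CGGACAAGG" → prefix "CGGACAAGG" already present; 0 new (none)
Total nodes = 10 + 0 + 8 + 0 + 2 + 0 + 8 + 11 + 1 + 4 + 6 + 0 + 0 = 50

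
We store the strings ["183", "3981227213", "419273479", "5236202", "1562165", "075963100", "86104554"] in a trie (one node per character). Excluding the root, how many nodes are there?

For each word, the new-node count is its length minus the longest prefix already in the trie:
  "183" → 3 new (1, 8, 3)
  "3981227213" → 10 new (3, 9, 8, 1, 2, 2, 7, 2, 1, 3)
  "419273479" → 9 new (4, 1, 9, 2, 7, 3, 4, 7, 9)
  "5236202" → 7 new (5, 2, 3, 6, 2, 0, 2)
  "1562165" → prefix "1" already present; 6 new (5, 6, 2, 1, 6, 5)
  "075963100" → 9 new (0, 7, 5, 9, 6, 3, 1, 0, 0)
  "86104554" → 8 new (8, 6, 1, 0, 4, 5, 5, 4)
Total nodes = 3 + 10 + 9 + 7 + 6 + 9 + 8 = 52

52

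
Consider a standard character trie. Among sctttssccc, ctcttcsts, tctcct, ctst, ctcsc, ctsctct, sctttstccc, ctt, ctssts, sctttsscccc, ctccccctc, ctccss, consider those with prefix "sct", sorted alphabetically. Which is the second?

sctttsscccc

Words with prefix "sct", in lexicographic order: "sctttssccc", "sctttsscccc", "sctttstccc"
Position 2: sctttsscccc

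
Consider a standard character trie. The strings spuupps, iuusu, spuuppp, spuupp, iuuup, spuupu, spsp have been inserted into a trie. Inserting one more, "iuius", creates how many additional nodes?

3

"iu" is already a path in the trie; the remaining "ius" must be added.
New nodes needed: |"iuius"| − 2 = 5 − 2 = 3.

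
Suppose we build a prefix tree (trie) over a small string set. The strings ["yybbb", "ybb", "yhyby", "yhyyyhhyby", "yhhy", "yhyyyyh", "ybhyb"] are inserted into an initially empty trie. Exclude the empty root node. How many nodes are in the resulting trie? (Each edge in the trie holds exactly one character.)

25

Trace insertions, counting only characters that open a new branch:
  "yybbb" → 5 new (y, y, b, b, b)
  "ybb" → prefix "y" already present; 2 new (b, b)
  "yhyby" → prefix "y" already present; 4 new (h, y, b, y)
  "yhyyyhhyby" → prefix "yhy" already present; 7 new (y, y, h, h, y, b, y)
  "yhhy" → prefix "yh" already present; 2 new (h, y)
  "yhyyyyh" → prefix "yhyyy" already present; 2 new (y, h)
  "ybhyb" → prefix "yb" already present; 3 new (h, y, b)
Total nodes = 5 + 2 + 4 + 7 + 2 + 2 + 3 = 25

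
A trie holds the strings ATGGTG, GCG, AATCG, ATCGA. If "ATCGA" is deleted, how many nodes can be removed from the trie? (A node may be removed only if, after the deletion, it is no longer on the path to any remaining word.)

Walk "ATCGA" from the leaf back toward the root, removing each node that no remaining word uses.
The suffix "CGA" (3 nodes) is used only by "ATCGA"; the node for "AT" still has the child "G", so pruning stops there.
Nodes removed: 3

3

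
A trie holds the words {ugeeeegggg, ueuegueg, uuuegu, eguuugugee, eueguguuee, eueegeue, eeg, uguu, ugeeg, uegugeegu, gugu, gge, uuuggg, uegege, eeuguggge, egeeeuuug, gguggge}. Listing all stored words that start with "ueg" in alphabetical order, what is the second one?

Filter for "ueg…" and sort: "uegege", "uegugeegu"
Position 2: uegugeegu

uegugeegu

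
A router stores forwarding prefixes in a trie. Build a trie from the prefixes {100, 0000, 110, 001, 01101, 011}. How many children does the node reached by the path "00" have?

The children of the "00" node are the distinct next characters among strings starting with "00".
Distinct next characters after "00": 0, 1.
That node has 2 child edges.

2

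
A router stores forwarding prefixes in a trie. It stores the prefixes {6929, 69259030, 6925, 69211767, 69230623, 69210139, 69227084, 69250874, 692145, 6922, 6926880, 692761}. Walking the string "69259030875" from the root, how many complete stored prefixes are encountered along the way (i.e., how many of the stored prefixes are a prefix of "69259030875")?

Traverse "69259030875" character by character; count nodes along the way that are marked as word ends.
Prefixes of the query that are stored words: "6925", "69259030"
Count: 2

2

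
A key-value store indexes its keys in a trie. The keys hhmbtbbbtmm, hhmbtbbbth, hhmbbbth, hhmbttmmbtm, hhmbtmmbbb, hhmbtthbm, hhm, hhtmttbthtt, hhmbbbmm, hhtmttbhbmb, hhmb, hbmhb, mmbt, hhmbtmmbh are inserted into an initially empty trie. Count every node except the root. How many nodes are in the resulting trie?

54

Count nodes per top-level branch (shared prefixes stored once):
  'h'-branch (hbmhb, hhm, hhmb, hhmbbbmm, hhmbbbth, hhmbtbbbth, hhmbtbbbtmm, hhmbtmmbbb, hhmbtmmbh, hhmbtthbm, hhmbttmmbtm, hhtmttbhbmb, hhtmttbthtt): 50 nodes
  'm'-branch (mmbt): 4 nodes
Sum: 54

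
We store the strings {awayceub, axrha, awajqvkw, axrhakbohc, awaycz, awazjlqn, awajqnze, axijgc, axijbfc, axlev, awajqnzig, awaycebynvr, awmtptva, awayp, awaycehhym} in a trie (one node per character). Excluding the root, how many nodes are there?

Count nodes per top-level branch (shared prefixes stored once):
  'a'-branch (awajqnze, awajqnzig, awajqvkw, awaycebynvr, awaycehhym, awayceub, awaycz, awayp, awazjlqn, awmtptva, axijbfc, axijgc, axlev, axrha, axrhakbohc): 59 nodes
Sum: 59

59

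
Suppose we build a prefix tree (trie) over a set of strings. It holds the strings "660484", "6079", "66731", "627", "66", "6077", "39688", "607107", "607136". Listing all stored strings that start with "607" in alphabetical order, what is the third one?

Words with prefix "607", in lexicographic order: "607107", "607136", "6077", "6079"
The 3rd is 6077.

6077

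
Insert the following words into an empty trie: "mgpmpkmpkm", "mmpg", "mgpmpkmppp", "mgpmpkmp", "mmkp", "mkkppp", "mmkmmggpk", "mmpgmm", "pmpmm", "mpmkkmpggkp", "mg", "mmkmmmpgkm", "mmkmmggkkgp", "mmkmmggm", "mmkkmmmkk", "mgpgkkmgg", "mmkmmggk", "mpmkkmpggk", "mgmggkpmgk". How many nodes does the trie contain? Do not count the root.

Trace insertions, counting only characters that open a new branch:
  "mgpmpkmpkm" → 10 new (m, g, p, m, p, k, m, p, k, m)
  "mmpg" → prefix "m" already present; 3 new (m, p, g)
  "mgpmpkmppp" → prefix "mgpmpkmp" already present; 2 new (p, p)
  "mgpmpkmp" → prefix "mgpmpkmp" already present; 0 new (none)
  "mmkp" → prefix "mm" already present; 2 new (k, p)
  "mkkppp" → prefix "m" already present; 5 new (k, k, p, p, p)
  "mmkmmggpk" → prefix "mmk" already present; 6 new (m, m, g, g, p, k)
  "mmpgmm" → prefix "mmpg" already present; 2 new (m, m)
  "pmpmm" → 5 new (p, m, p, m, m)
  "mpmkkmpggkp" → prefix "m" already present; 10 new (p, m, k, k, m, p, g, g, k, p)
  "mg" → prefix "mg" already present; 0 new (none)
  "mmkmmmpgkm" → prefix "mmkmm" already present; 5 new (m, p, g, k, m)
  "mmkmmggkkgp" → prefix "mmkmmgg" already present; 4 new (k, k, g, p)
  "mmkmmggm" → prefix "mmkmmgg" already present; 1 new (m)
  "mmkkmmmkk" → prefix "mmk" already present; 6 new (k, m, m, m, k, k)
  "mgpgkkmgg" → prefix "mgp" already present; 6 new (g, k, k, m, g, g)
  "mmkmmggk" → prefix "mmkmmggk" already present; 0 new (none)
  "mpmkkmpggk" → prefix "mpmkkmpggk" already present; 0 new (none)
  "mgmggkpmgk" → prefix "mg" already present; 8 new (m, g, g, k, p, m, g, k)
Total nodes = 10 + 3 + 2 + 0 + 2 + 5 + 6 + 2 + 5 + 10 + 0 + 5 + 4 + 1 + 6 + 6 + 0 + 0 + 8 = 75

75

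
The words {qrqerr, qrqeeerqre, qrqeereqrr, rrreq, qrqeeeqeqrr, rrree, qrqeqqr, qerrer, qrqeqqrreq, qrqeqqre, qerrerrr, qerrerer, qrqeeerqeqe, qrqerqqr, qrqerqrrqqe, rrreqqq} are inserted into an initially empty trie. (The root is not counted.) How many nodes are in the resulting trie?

57

For each word, the new-node count is its length minus the longest prefix already in the trie:
  "qrqerr" → 6 new (q, r, q, e, r, r)
  "qrqeeerqre" → prefix "qrqe" already present; 6 new (e, e, r, q, r, e)
  "qrqeereqrr" → prefix "qrqee" already present; 5 new (r, e, q, r, r)
  "rrreq" → 5 new (r, r, r, e, q)
  "qrqeeeqeqrr" → prefix "qrqeee" already present; 5 new (q, e, q, r, r)
  "rrree" → prefix "rrre" already present; 1 new (e)
  "qrqeqqr" → prefix "qrqe" already present; 3 new (q, q, r)
  "qerrer" → prefix "q" already present; 5 new (e, r, r, e, r)
  "qrqeqqrreq" → prefix "qrqeqqr" already present; 3 new (r, e, q)
  "qrqeqqre" → prefix "qrqeqqr" already present; 1 new (e)
  "qerrerrr" → prefix "qerrer" already present; 2 new (r, r)
  "qerrerer" → prefix "qerrer" already present; 2 new (e, r)
  "qrqeeerqeqe" → prefix "qrqeeerq" already present; 3 new (e, q, e)
  "qrqerqqr" → prefix "qrqer" already present; 3 new (q, q, r)
  "qrqerqrrqqe" → prefix "qrqerq" already present; 5 new (r, r, q, q, e)
  "rrreqqq" → prefix "rrreq" already present; 2 new (q, q)
Total nodes = 6 + 6 + 5 + 5 + 5 + 1 + 3 + 5 + 3 + 1 + 2 + 2 + 3 + 3 + 5 + 2 = 57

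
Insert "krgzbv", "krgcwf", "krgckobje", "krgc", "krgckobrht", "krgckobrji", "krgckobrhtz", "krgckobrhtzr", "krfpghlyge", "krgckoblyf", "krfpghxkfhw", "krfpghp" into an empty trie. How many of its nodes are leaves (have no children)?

9

A leaf is a node with no children — equivalently, the end of a word that is not a proper prefix of any other stored word.
Those words: "krfpghlyge", "krfpghp", "krfpghxkfhw", "krgckobje", "krgckoblyf", "krgckobrhtzr", "krgckobrji", "krgcwf", "krgzbv"
Leaf count: 9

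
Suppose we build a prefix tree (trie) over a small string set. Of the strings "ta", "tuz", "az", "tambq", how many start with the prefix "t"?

3

Walk to "t"; the words in its subtree are exactly those with that prefix.
Matches: "ta", "tambq", "tuz"
Count: 3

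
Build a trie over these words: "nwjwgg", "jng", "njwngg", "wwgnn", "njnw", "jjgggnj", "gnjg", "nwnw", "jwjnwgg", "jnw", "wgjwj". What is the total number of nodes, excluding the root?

44

Trace insertions, counting only characters that open a new branch:
  "nwjwgg" → 6 new (n, w, j, w, g, g)
  "jng" → 3 new (j, n, g)
  "njwngg" → prefix "n" already present; 5 new (j, w, n, g, g)
  "wwgnn" → 5 new (w, w, g, n, n)
  "njnw" → prefix "nj" already present; 2 new (n, w)
  "jjgggnj" → prefix "j" already present; 6 new (j, g, g, g, n, j)
  "gnjg" → 4 new (g, n, j, g)
  "nwnw" → prefix "nw" already present; 2 new (n, w)
  "jwjnwgg" → prefix "j" already present; 6 new (w, j, n, w, g, g)
  "jnw" → prefix "jn" already present; 1 new (w)
  "wgjwj" → prefix "w" already present; 4 new (g, j, w, j)
Total nodes = 6 + 3 + 5 + 5 + 2 + 6 + 4 + 2 + 6 + 1 + 4 = 44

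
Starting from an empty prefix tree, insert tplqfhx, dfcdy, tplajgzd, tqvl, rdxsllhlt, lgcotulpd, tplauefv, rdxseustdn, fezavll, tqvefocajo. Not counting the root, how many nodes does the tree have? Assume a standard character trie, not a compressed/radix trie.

62

For each word, the new-node count is its length minus the longest prefix already in the trie:
  "tplqfhx" → 7 new (t, p, l, q, f, h, x)
  "dfcdy" → 5 new (d, f, c, d, y)
  "tplajgzd" → prefix "tpl" already present; 5 new (a, j, g, z, d)
  "tqvl" → prefix "t" already present; 3 new (q, v, l)
  "rdxsllhlt" → 9 new (r, d, x, s, l, l, h, l, t)
  "lgcotulpd" → 9 new (l, g, c, o, t, u, l, p, d)
  "tplauefv" → prefix "tpla" already present; 4 new (u, e, f, v)
  "rdxseustdn" → prefix "rdxs" already present; 6 new (e, u, s, t, d, n)
  "fezavll" → 7 new (f, e, z, a, v, l, l)
  "tqvefocajo" → prefix "tqv" already present; 7 new (e, f, o, c, a, j, o)
Total nodes = 7 + 5 + 5 + 3 + 9 + 9 + 4 + 6 + 7 + 7 = 62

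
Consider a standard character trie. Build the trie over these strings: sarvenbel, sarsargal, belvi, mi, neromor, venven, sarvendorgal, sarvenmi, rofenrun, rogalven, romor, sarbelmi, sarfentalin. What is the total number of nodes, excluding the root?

73

Insert word by word; a character creates a node only if that edge doesn't already exist:
  "sarvenbel" → 9 new (s, a, r, v, e, n, b, e, l)
  "sarsargal" → prefix "sar" already present; 6 new (s, a, r, g, a, l)
  "belvi" → 5 new (b, e, l, v, i)
  "mi" → 2 new (m, i)
  "neromor" → 7 new (n, e, r, o, m, o, r)
  "venven" → 6 new (v, e, n, v, e, n)
  "sarvendorgal" → prefix "sarven" already present; 6 new (d, o, r, g, a, l)
  "sarvenmi" → prefix "sarven" already present; 2 new (m, i)
  "rofenrun" → 8 new (r, o, f, e, n, r, u, n)
  "rogalven" → prefix "ro" already present; 6 new (g, a, l, v, e, n)
  "romor" → prefix "ro" already present; 3 new (m, o, r)
  "sarbelmi" → prefix "sar" already present; 5 new (b, e, l, m, i)
  "sarfentalin" → prefix "sar" already present; 8 new (f, e, n, t, a, l, i, n)
Total nodes = 9 + 6 + 5 + 2 + 7 + 6 + 6 + 2 + 8 + 6 + 3 + 5 + 8 = 73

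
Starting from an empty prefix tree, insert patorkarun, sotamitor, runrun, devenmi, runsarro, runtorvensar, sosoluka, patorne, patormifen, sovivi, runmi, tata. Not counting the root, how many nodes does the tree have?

69

Count nodes per top-level branch (shared prefixes stored once):
  'd'-branch (devenmi): 7 nodes
  'p'-branch (patorkarun, patormifen, patorne): 17 nodes
  'r'-branch (runmi, runrun, runsarro, runtorvensar): 22 nodes
  's'-branch (sosoluka, sotamitor, sovivi): 19 nodes
  't'-branch (tata): 4 nodes
Sum: 69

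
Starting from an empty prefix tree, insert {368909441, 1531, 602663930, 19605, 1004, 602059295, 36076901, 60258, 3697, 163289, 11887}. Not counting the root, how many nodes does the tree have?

54

For each word, the new-node count is its length minus the longest prefix already in the trie:
  "368909441" → 9 new (3, 6, 8, 9, 0, 9, 4, 4, 1)
  "1531" → 4 new (1, 5, 3, 1)
  "602663930" → 9 new (6, 0, 2, 6, 6, 3, 9, 3, 0)
  "19605" → prefix "1" already present; 4 new (9, 6, 0, 5)
  "1004" → prefix "1" already present; 3 new (0, 0, 4)
  "602059295" → prefix "602" already present; 6 new (0, 5, 9, 2, 9, 5)
  "36076901" → prefix "36" already present; 6 new (0, 7, 6, 9, 0, 1)
  "60258" → prefix "602" already present; 2 new (5, 8)
  "3697" → prefix "36" already present; 2 new (9, 7)
  "163289" → prefix "1" already present; 5 new (6, 3, 2, 8, 9)
  "11887" → prefix "1" already present; 4 new (1, 8, 8, 7)
Total nodes = 9 + 4 + 9 + 4 + 3 + 6 + 6 + 2 + 2 + 5 + 4 = 54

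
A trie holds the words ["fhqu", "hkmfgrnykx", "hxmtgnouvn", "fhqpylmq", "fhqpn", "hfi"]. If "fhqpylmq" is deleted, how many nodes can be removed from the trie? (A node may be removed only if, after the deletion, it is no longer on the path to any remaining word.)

4

A node on "fhqpylmq"'s path can go only if nothing else ends at it or branches off below it.
The suffix "ylmq" (4 nodes) is used only by "fhqpylmq"; the node for "fhqp" still has the child "n", so pruning stops there.
Nodes removed: 4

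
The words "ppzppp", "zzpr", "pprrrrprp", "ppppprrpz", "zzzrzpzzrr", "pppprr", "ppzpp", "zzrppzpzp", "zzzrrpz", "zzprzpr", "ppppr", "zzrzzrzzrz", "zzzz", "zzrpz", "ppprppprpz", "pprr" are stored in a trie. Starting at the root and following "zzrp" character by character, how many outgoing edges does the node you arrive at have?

The children of the "zzrp" node are the distinct next characters among strings starting with "zzrp".
Distinct next characters after "zzrp": p, z.
That node has 2 child edges.

2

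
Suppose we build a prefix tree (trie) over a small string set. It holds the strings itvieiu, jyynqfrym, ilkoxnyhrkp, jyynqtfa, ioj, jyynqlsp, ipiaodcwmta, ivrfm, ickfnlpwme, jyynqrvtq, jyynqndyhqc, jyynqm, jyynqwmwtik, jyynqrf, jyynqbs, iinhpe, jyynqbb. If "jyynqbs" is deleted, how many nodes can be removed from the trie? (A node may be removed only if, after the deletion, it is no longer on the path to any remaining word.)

1

Walk "jyynqbs" from the leaf back toward the root, removing each node that no remaining word uses.
The suffix "s" (1 node) is used only by "jyynqbs"; the node for "jyynqb" still has the child "b", so pruning stops there.
Nodes removed: 1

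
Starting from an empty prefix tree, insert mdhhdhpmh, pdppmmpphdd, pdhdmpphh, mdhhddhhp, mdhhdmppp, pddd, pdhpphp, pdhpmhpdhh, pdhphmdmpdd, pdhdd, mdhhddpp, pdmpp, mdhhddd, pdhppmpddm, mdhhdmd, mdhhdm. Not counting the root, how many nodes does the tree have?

Insert word by word; a character creates a node only if that edge doesn't already exist:
  "mdhhdhpmh" → 9 new (m, d, h, h, d, h, p, m, h)
  "pdppmmpphdd" → 11 new (p, d, p, p, m, m, p, p, h, d, d)
  "pdhdmpphh" → prefix "pd" already present; 7 new (h, d, m, p, p, h, h)
  "mdhhddhhp" → prefix "mdhhd" already present; 4 new (d, h, h, p)
  "mdhhdmppp" → prefix "mdhhd" already present; 4 new (m, p, p, p)
  "pddd" → prefix "pd" already present; 2 new (d, d)
  "pdhpphp" → prefix "pdh" already present; 4 new (p, p, h, p)
  "pdhpmhpdhh" → prefix "pdhp" already present; 6 new (m, h, p, d, h, h)
  "pdhphmdmpdd" → prefix "pdhp" already present; 7 new (h, m, d, m, p, d, d)
  "pdhdd" → prefix "pdhd" already present; 1 new (d)
  "mdhhddpp" → prefix "mdhhdd" already present; 2 new (p, p)
  "pdmpp" → prefix "pd" already present; 3 new (m, p, p)
  "mdhhddd" → prefix "mdhhdd" already present; 1 new (d)
  "pdhppmpddm" → prefix "pdhpp" already present; 5 new (m, p, d, d, m)
  "mdhhdmd" → prefix "mdhhdm" already present; 1 new (d)
  "mdhhdm" → prefix "mdhhdm" already present; 0 new (none)
Total nodes = 9 + 11 + 7 + 4 + 4 + 2 + 4 + 6 + 7 + 1 + 2 + 3 + 1 + 5 + 1 + 0 = 67

67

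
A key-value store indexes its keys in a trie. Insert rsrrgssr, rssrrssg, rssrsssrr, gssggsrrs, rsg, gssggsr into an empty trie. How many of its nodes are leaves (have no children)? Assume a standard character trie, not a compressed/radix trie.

5

A leaf is a node with no children — equivalently, the end of a word that is not a proper prefix of any other stored word.
Those words: "gssggsrrs", "rsg", "rsrrgssr", "rssrrssg", "rssrsssrr"
Leaf count: 5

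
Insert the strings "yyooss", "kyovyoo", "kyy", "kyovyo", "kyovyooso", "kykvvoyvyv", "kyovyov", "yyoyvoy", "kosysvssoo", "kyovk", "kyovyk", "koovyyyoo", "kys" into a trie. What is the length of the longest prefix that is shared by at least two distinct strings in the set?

Equivalently: take the maximum, over all pairs, of their longest common prefix length.
"kyovyoo" and "kyovyooso" agree on "kyovyoo" (7 characters) before diverging; nothing deeper is shared.
Longest shared-prefix length: 7

7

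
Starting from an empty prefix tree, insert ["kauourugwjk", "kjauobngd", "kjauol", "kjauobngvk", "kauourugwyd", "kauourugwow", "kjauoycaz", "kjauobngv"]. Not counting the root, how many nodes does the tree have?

30

Insert word by word; a character creates a node only if that edge doesn't already exist:
  "kauourugwjk" → 11 new (k, a, u, o, u, r, u, g, w, j, k)
  "kjauobngd" → prefix "k" already present; 8 new (j, a, u, o, b, n, g, d)
  "kjauol" → prefix "kjauo" already present; 1 new (l)
  "kjauobngvk" → prefix "kjauobng" already present; 2 new (v, k)
  "kauourugwyd" → prefix "kauourugw" already present; 2 new (y, d)
  "kauourugwow" → prefix "kauourugw" already present; 2 new (o, w)
  "kjauoycaz" → prefix "kjauo" already present; 4 new (y, c, a, z)
  "kjauobngv" → prefix "kjauobngv" already present; 0 new (none)
Total nodes = 11 + 8 + 1 + 2 + 2 + 2 + 4 + 0 = 30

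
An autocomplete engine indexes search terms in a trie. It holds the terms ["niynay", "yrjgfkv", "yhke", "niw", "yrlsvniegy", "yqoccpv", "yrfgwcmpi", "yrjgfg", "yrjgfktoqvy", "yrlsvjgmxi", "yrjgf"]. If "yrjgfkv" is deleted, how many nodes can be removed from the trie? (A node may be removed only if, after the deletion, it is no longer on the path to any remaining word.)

After clearing the end-marker at "yrjgfkv", prune upward until reaching a node still needed by another word.
The suffix "v" (1 node) is used only by "yrjgfkv"; the node for "yrjgfk" still has the child "t", so pruning stops there.
Nodes removed: 1

1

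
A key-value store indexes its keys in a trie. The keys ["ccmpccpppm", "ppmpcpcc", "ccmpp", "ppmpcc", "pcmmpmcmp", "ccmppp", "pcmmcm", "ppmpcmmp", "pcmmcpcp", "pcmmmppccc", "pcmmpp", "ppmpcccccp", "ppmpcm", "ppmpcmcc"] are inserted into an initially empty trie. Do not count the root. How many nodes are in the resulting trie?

50

Trace insertions, counting only characters that open a new branch:
  "ccmpccpppm" → 10 new (c, c, m, p, c, c, p, p, p, m)
  "ppmpcpcc" → 8 new (p, p, m, p, c, p, c, c)
  "ccmpp" → prefix "ccmp" already present; 1 new (p)
  "ppmpcc" → prefix "ppmpc" already present; 1 new (c)
  "pcmmpmcmp" → prefix "p" already present; 8 new (c, m, m, p, m, c, m, p)
  "ccmppp" → prefix "ccmpp" already present; 1 new (p)
  "pcmmcm" → prefix "pcmm" already present; 2 new (c, m)
  "ppmpcmmp" → prefix "ppmpc" already present; 3 new (m, m, p)
  "pcmmcpcp" → prefix "pcmmc" already present; 3 new (p, c, p)
  "pcmmmppccc" → prefix "pcmm" already present; 6 new (m, p, p, c, c, c)
  "pcmmpp" → prefix "pcmmp" already present; 1 new (p)
  "ppmpcccccp" → prefix "ppmpcc" already present; 4 new (c, c, c, p)
  "ppmpcm" → prefix "ppmpcm" already present; 0 new (none)
  "ppmpcmcc" → prefix "ppmpcm" already present; 2 new (c, c)
Total nodes = 10 + 8 + 1 + 1 + 8 + 1 + 2 + 3 + 3 + 6 + 1 + 4 + 0 + 2 = 50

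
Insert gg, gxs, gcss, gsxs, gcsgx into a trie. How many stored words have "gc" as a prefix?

2

Walk to "gc"; the words in its subtree are exactly those with that prefix.
Words under "gc": gcsgx, gcss
Count: 2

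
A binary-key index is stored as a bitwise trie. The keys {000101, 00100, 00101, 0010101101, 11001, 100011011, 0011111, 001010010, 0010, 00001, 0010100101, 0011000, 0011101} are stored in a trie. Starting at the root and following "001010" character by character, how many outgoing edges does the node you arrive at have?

Walk "001010" from the root, arriving at one node.
Characters that immediately follow "001010" among the stored strings: {0, 1}.
That node has 2 child edges.

2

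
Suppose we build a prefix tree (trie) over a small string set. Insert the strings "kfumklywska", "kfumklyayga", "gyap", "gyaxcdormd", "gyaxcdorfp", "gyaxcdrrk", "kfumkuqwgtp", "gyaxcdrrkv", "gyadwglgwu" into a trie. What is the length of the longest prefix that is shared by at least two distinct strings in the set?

The deepest shared node is where two words last agree before diverging.
"gyaxcdrrk" and "gyaxcdrrkv" agree on "gyaxcdrrk" (9 characters) before diverging; nothing deeper is shared.
Longest shared-prefix length: 9

9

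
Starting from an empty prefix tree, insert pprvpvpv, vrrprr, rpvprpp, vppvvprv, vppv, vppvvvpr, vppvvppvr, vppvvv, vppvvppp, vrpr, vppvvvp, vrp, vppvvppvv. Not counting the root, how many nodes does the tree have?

For each word, the new-node count is its length minus the longest prefix already in the trie:
  "pprvpvpv" → 8 new (p, p, r, v, p, v, p, v)
  "vrrprr" → 6 new (v, r, r, p, r, r)
  "rpvprpp" → 7 new (r, p, v, p, r, p, p)
  "vppvvprv" → prefix "v" already present; 7 new (p, p, v, v, p, r, v)
  "vppv" → prefix "vppv" already present; 0 new (none)
  "vppvvvpr" → prefix "vppvv" already present; 3 new (v, p, r)
  "vppvvppvr" → prefix "vppvvp" already present; 3 new (p, v, r)
  "vppvvv" → prefix "vppvvv" already present; 0 new (none)
  "vppvvppp" → prefix "vppvvpp" already present; 1 new (p)
  "vrpr" → prefix "vr" already present; 2 new (p, r)
  "vppvvvp" → prefix "vppvvvp" already present; 0 new (none)
  "vrp" → prefix "vrp" already present; 0 new (none)
  "vppvvppvv" → prefix "vppvvppv" already present; 1 new (v)
Total nodes = 8 + 6 + 7 + 7 + 0 + 3 + 3 + 0 + 1 + 2 + 0 + 0 + 1 = 38

38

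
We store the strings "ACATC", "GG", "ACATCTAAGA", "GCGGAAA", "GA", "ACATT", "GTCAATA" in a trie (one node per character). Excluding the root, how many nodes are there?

For each word, the new-node count is its length minus the longest prefix already in the trie:
  "ACATC" → 5 new (A, C, A, T, C)
  "GG" → 2 new (G, G)
  "ACATCTAAGA" → prefix "ACATC" already present; 5 new (T, A, A, G, A)
  "GCGGAAA" → prefix "G" already present; 6 new (C, G, G, A, A, A)
  "GA" → prefix "G" already present; 1 new (A)
  "ACATT" → prefix "ACAT" already present; 1 new (T)
  "GTCAATA" → prefix "G" already present; 6 new (T, C, A, A, T, A)
Total nodes = 5 + 2 + 5 + 6 + 1 + 1 + 6 = 26

26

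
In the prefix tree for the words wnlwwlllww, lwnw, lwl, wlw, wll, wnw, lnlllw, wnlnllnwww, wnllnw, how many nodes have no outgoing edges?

9

Leaves are exactly the stored words that no other stored word extends.
Those words: "lnlllw", "lwl", "lwnw", "wll", "wlw", "wnllnw", "wnlnllnwww", "wnlwwlllww", "wnw"
Leaf count: 9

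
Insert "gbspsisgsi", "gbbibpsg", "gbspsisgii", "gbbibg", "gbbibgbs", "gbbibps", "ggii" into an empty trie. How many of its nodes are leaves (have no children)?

Leaves are exactly the stored words that no other stored word extends.
Those words: "gbbibgbs", "gbbibpsg", "gbspsisgii", "gbspsisgsi", "ggii"
Leaf count: 5

5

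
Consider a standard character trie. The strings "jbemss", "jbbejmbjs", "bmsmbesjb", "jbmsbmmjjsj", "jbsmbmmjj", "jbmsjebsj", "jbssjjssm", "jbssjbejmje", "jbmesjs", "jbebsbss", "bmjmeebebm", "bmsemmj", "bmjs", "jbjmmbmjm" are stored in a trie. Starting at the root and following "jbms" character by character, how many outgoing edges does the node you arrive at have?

The children of the "jbms" node are the distinct next characters among strings starting with "jbms".
Distinct next characters after "jbms": b, j.
That node has 2 child edges.

2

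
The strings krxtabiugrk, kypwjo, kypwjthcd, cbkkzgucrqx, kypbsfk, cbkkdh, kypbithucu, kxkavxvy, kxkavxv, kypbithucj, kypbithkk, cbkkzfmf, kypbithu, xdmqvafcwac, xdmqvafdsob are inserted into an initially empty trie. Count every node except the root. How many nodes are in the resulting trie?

Insert word by word; a character creates a node only if that edge doesn't already exist:
  "krxtabiugrk" → 11 new (k, r, x, t, a, b, i, u, g, r, k)
  "kypwjo" → prefix "k" already present; 5 new (y, p, w, j, o)
  "kypwjthcd" → prefix "kypwj" already present; 4 new (t, h, c, d)
  "cbkkzgucrqx" → 11 new (c, b, k, k, z, g, u, c, r, q, x)
  "kypbsfk" → prefix "kyp" already present; 4 new (b, s, f, k)
  "cbkkdh" → prefix "cbkk" already present; 2 new (d, h)
  "kypbithucu" → prefix "kypb" already present; 6 new (i, t, h, u, c, u)
  "kxkavxvy" → prefix "k" already present; 7 new (x, k, a, v, x, v, y)
  "kxkavxv" → prefix "kxkavxv" already present; 0 new (none)
  "kypbithucj" → prefix "kypbithuc" already present; 1 new (j)
  "kypbithkk" → prefix "kypbith" already present; 2 new (k, k)
  "cbkkzfmf" → prefix "cbkkz" already present; 3 new (f, m, f)
  "kypbithu" → prefix "kypbithu" already present; 0 new (none)
  "xdmqvafcwac" → 11 new (x, d, m, q, v, a, f, c, w, a, c)
  "xdmqvafdsob" → prefix "xdmqvaf" already present; 4 new (d, s, o, b)
Total nodes = 11 + 5 + 4 + 11 + 4 + 2 + 6 + 7 + 0 + 1 + 2 + 3 + 0 + 11 + 4 = 71

71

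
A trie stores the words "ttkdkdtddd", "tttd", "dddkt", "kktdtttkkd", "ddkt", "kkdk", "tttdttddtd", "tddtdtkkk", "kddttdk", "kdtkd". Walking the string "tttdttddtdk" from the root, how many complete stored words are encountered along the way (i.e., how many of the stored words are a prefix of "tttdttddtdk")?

2

Walk "tttdttddtdk" from the root; an end-of-word marker is hit whenever a stored word is a prefix of "tttdttddtdk".
Prefixes of the query that are stored words: "tttd", "tttdttddtd"
Count: 2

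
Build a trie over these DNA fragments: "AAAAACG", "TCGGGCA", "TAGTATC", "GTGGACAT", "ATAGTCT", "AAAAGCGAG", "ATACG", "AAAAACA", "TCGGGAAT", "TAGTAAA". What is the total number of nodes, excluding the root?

Insert word by word; a character creates a node only if that edge doesn't already exist:
  "AAAAACG" → 7 new (A, A, A, A, A, C, G)
  "TCGGGCA" → 7 new (T, C, G, G, G, C, A)
  "TAGTATC" → prefix "T" already present; 6 new (A, G, T, A, T, C)
  "GTGGACAT" → 8 new (G, T, G, G, A, C, A, T)
  "ATAGTCT" → prefix "A" already present; 6 new (T, A, G, T, C, T)
  "AAAAGCGAG" → prefix "AAAA" already present; 5 new (G, C, G, A, G)
  "ATACG" → prefix "ATA" already present; 2 new (C, G)
  "AAAAACA" → prefix "AAAAAC" already present; 1 new (A)
  "TCGGGAAT" → prefix "TCGGG" already present; 3 new (A, A, T)
  "TAGTAAA" → prefix "TAGTA" already present; 2 new (A, A)
Total nodes = 7 + 7 + 6 + 8 + 6 + 5 + 2 + 1 + 3 + 2 = 47

47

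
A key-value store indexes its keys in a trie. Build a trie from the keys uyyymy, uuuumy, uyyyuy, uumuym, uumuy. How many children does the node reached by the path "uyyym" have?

The children of the "uyyym" node are the distinct next characters among strings starting with "uyyym".
Characters that immediately follow "uyyym" among the stored strings: {y}.
That node has 1 child edge.

1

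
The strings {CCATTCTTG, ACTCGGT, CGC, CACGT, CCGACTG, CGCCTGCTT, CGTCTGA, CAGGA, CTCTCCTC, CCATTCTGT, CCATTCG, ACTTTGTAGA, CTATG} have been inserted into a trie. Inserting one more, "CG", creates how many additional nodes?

"CG" is already a full path in the trie; only an end-marker is added.
No new nodes are needed: 0.

0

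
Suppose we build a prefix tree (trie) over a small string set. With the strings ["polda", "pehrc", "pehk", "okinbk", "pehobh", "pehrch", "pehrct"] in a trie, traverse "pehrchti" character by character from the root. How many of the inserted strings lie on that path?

Traverse "pehrchti" character by character; count nodes along the way that are marked as word ends.
Prefixes of the query that are stored words: "pehrc", "pehrch"
Count: 2

2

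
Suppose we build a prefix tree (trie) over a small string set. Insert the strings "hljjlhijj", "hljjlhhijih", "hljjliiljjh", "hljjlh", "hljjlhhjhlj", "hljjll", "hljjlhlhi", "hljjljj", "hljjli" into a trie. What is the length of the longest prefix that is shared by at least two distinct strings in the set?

7

Look for the deepest trie node that still has at least two words in its subtree.
"hljjlhhijih" and "hljjlhhjhlj" agree on "hljjlhh" (7 characters) before diverging; nothing deeper is shared.
Longest shared-prefix length: 7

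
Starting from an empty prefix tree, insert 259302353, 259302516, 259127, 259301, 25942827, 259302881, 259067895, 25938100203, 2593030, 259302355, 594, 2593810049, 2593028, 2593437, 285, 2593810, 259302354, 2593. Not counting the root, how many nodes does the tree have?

For each word, the new-node count is its length minus the longest prefix already in the trie:
  "259302353" → 9 new (2, 5, 9, 3, 0, 2, 3, 5, 3)
  "259302516" → prefix "259302" already present; 3 new (5, 1, 6)
  "259127" → prefix "259" already present; 3 new (1, 2, 7)
  "259301" → prefix "25930" already present; 1 new (1)
  "25942827" → prefix "259" already present; 5 new (4, 2, 8, 2, 7)
  "259302881" → prefix "259302" already present; 3 new (8, 8, 1)
  "259067895" → prefix "259" already present; 6 new (0, 6, 7, 8, 9, 5)
  "25938100203" → prefix "2593" already present; 7 new (8, 1, 0, 0, 2, 0, 3)
  "2593030" → prefix "25930" already present; 2 new (3, 0)
  "259302355" → prefix "25930235" already present; 1 new (5)
  "594" → 3 new (5, 9, 4)
  "2593810049" → prefix "25938100" already present; 2 new (4, 9)
  "2593028" → prefix "2593028" already present; 0 new (none)
  "2593437" → prefix "2593" already present; 3 new (4, 3, 7)
  "285" → prefix "2" already present; 2 new (8, 5)
  "2593810" → prefix "2593810" already present; 0 new (none)
  "259302354" → prefix "25930235" already present; 1 new (4)
  "2593" → prefix "2593" already present; 0 new (none)
Total nodes = 9 + 3 + 3 + 1 + 5 + 3 + 6 + 7 + 2 + 1 + 3 + 2 + 0 + 3 + 2 + 0 + 1 + 0 = 51

51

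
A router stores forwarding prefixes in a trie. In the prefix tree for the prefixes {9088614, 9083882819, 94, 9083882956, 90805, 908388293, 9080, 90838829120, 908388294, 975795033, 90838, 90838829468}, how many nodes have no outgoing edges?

Leaves are exactly the stored words that no other stored word extends.
Those words: "90805", "9083882819", "90838829120", "908388293", "90838829468", "9083882956", "9088614", "94", "975795033"
Leaf count: 9

9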